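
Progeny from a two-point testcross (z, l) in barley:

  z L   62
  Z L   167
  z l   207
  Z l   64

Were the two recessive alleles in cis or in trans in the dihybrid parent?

The two most frequent classes are Z L (167) and z l (207); these are the parental (non-recombinant) types.
So the F1 carried Z L on one chromosome and z l on the other — the recessive alleles are on the same chromosome (cis / coupling).

cis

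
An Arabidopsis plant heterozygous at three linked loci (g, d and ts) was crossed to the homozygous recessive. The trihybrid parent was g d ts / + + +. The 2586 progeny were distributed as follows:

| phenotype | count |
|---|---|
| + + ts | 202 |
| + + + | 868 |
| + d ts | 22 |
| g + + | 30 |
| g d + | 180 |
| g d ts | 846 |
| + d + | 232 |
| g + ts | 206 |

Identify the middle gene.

g

The two rarest classes, + d ts and g + +, are the double crossovers. Comparing them with the parentals, only the g allele has switched, so g is the middle locus and the order is d – g – ts.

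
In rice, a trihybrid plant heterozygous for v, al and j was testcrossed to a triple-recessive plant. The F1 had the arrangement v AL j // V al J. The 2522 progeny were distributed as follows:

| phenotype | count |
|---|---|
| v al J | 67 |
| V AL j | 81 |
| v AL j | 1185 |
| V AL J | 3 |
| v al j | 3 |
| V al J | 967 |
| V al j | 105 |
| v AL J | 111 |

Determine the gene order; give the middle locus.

The two rarest classes, v al j and V AL J, are the double crossovers. Comparing them with the parentals, only the al allele has switched, so al is the middle locus and the order is v – al – j.

al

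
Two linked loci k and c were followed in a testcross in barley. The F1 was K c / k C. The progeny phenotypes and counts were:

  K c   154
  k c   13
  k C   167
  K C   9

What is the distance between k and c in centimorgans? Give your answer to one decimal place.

The recombinant classes are K C and k c: 9 + 13 = 22.
Recombination frequency = 22/343 = 0.0641 ≈ 6.4%, i.e. 6.4 centimorgans.

6.4 centimorgans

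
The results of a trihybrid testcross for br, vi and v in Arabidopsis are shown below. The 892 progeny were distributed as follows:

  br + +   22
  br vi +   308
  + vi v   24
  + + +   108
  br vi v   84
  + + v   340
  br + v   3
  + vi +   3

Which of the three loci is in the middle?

br

The two most frequent reciprocal classes, + + v and br vi +, are the parental types, so the F1 was + + v / br vi +.
The two rarest classes, br + v and + vi +, are the double crossovers. Comparing them with the parentals, only the br allele has switched, so br is the middle locus and the order is v – br – vi.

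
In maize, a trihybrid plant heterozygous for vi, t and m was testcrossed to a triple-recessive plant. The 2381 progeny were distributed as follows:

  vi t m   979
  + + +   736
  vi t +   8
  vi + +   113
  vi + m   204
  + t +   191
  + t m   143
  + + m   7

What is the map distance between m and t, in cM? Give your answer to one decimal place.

The two most frequent reciprocal classes, vi t m and + + +, are the parental types, so the F1 was vi t m / + + +.
The two rarest classes, vi t + and + + m, are the double crossovers. Comparing them with the parentals, only the m allele has switched, so m is the middle locus and the order is vi – m – t.
Crossovers in the m–t interval produce the single-crossover classes vi + m and + t + (204 + 191 = 395) plus the double crossovers (15).
RF(m–t) = (395 + 15) / 2381 = 410/2381 = 0.1722 → 17.2 cM.

17.2 cM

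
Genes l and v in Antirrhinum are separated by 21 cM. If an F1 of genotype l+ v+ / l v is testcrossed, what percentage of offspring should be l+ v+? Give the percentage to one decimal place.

A map distance of 21 cM corresponds to a recombination frequency of 0.210.
The F1 is l+ v+ / l v, so l+ v+ is a parental gamete class with expected frequency (1 − r)/2 = 0.790/2 = 0.3950.
That is 0.3950 = 39.5% of the progeny.

39.5%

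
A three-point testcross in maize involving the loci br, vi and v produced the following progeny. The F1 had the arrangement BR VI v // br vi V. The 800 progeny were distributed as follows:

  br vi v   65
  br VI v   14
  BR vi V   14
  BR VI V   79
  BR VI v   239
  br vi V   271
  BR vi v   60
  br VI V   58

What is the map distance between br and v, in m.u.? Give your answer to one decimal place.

21.5 m.u.

The two rarest classes, br VI v and BR vi V, are the double crossovers. Comparing them with the parentals, only the br allele has switched, so br is the middle locus and the order is v – br – vi.
Crossovers in the v–br interval produce the single-crossover classes BR VI V and br vi v (79 + 65 = 144) plus the double crossovers (28).
RF(v–br) = (144 + 28) / 800 = 172/800 = 0.2150 → 21.5 m.u.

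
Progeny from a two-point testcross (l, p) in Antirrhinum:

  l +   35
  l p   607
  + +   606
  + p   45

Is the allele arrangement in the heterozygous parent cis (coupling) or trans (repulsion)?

cis

The two most frequent classes are + + (606) and l p (607); these are the parental (non-recombinant) types.
So the F1 carried + + on one chromosome and l p on the other — the recessive alleles are on the same chromosome (cis / coupling).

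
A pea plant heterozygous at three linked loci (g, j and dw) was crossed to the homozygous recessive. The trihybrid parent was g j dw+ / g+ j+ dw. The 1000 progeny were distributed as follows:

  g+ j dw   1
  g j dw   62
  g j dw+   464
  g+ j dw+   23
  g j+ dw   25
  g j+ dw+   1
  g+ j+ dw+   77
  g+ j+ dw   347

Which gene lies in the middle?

j

The two rarest classes, g j+ dw+ and g+ j dw, are the double crossovers. Comparing them with the parentals, only the j allele has switched, so j is the middle locus and the order is g – j – dw.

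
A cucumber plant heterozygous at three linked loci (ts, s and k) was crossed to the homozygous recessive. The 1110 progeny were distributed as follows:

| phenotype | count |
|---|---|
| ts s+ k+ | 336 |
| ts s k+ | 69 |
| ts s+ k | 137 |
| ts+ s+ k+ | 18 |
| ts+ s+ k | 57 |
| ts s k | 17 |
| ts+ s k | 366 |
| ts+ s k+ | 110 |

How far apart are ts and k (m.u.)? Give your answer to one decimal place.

25.4 m.u.

The two most frequent reciprocal classes, ts s+ k+ and ts+ s k, are the parental types, so the F1 was ts s+ k+ / ts+ s k.
The two rarest classes, ts+ s+ k+ and ts s k, are the double crossovers. Comparing them with the parentals, only the ts allele has switched, so ts is the middle locus and the order is s – ts – k.
Crossovers in the ts–k interval produce the single-crossover classes ts s+ k and ts+ s k+ (137 + 110 = 247) plus the double crossovers (35).
RF(ts–k) = (247 + 35) / 1110 = 282/1110 = 0.2541 → 25.4 m.u.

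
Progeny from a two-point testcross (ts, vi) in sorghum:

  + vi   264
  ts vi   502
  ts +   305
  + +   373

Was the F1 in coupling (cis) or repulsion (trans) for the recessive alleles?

cis

The two most frequent classes are + + (373) and ts vi (502); these are the parental (non-recombinant) types.
So the F1 carried + + on one chromosome and ts vi on the other — the recessive alleles are on the same chromosome (cis / coupling).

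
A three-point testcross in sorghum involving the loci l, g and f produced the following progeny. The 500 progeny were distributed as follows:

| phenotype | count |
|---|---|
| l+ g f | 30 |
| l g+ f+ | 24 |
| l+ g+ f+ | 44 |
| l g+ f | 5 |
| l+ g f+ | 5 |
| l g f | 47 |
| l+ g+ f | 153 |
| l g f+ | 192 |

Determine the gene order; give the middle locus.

The two most frequent reciprocal classes, l+ g+ f and l g f+, are the parental types, so the F1 was l+ g+ f / l g f+.
The two rarest classes, l g+ f and l+ g f+, are the double crossovers. Comparing them with the parentals, only the l allele has switched, so l is the middle locus and the order is g – l – f.

l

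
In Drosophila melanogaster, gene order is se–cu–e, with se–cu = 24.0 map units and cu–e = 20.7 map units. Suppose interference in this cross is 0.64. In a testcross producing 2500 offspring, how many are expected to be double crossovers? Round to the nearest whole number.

45

Map distances give recombination frequencies of 0.240 and 0.207 for the two intervals.
With interference 0.64 (so coincidence = 0.36), expected double-crossover frequency = 0.240 × 0.207 × 0.36 = 0.01788.
Expected number = 0.01788 × 2500 = 44.71 ≈ 45.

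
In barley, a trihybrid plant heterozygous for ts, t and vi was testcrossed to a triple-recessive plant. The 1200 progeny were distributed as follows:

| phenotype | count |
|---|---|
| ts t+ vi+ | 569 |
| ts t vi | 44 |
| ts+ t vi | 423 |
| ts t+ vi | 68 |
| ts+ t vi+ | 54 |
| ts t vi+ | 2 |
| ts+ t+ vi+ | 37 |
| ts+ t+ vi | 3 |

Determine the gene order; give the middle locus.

The two most frequent reciprocal classes, ts t+ vi+ and ts+ t vi, are the parental types, so the F1 was ts t+ vi+ / ts+ t vi.
The two rarest classes, ts t vi+ and ts+ t+ vi, are the double crossovers. Comparing them with the parentals, only the t allele has switched, so t is the middle locus and the order is vi – t – ts.

t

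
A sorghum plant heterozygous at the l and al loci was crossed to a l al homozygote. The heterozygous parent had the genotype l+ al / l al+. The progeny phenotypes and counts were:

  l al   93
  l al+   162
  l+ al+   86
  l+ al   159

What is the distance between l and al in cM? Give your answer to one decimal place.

The recombinant classes are l+ al+ and l al: 86 + 93 = 179.
Recombination frequency = 179/500 = 0.3580 ≈ 35.8%, i.e. 35.8 cM.

35.8 cM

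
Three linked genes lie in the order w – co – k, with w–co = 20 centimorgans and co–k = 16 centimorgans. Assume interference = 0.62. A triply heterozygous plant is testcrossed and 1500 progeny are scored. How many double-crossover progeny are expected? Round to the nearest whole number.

Map distances give recombination frequencies of 0.200 and 0.160 for the two intervals.
With interference 0.62 (so coincidence = 0.38), expected double-crossover frequency = 0.200 × 0.160 × 0.38 = 0.01216.
Expected number = 0.01216 × 1500 = 18.24 ≈ 18.

18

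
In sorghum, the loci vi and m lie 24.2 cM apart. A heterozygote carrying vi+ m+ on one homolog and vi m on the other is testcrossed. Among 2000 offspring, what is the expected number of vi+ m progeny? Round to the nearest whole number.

A map distance of 24.2 cM corresponds to a recombination frequency of 0.242.
The F1 is vi+ m+ / vi m, so vi+ m is a recombinant gamete class with expected frequency r/2 = 0.242/2 = 0.1210.
Expected number = 0.1210 × 2000 = 242.00 ≈ 242.

242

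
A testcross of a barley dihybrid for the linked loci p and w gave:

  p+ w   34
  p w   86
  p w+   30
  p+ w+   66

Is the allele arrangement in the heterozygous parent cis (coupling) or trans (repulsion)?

cis

The two most frequent classes are p+ w+ (66) and p w (86); these are the parental (non-recombinant) types.
So the F1 carried p+ w+ on one chromosome and p w on the other — the recessive alleles are on the same chromosome (cis / coupling).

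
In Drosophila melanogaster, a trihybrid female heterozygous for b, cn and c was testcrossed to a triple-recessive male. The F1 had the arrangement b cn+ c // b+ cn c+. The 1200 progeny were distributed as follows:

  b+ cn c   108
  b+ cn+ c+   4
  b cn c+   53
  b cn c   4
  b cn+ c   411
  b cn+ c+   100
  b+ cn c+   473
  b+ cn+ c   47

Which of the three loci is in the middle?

cn

The two rarest classes, b cn c and b+ cn+ c+, are the double crossovers. Comparing them with the parentals, only the cn allele has switched, so cn is the middle locus and the order is c – cn – b.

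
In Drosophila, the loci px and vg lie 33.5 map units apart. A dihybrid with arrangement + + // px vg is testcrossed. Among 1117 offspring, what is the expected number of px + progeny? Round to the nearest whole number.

A map distance of 33.5 map units corresponds to a recombination frequency of 0.335.
The F1 is + + / px vg, so px + is a recombinant gamete class with expected frequency r/2 = 0.335/2 = 0.1675.
Expected number = 0.1675 × 1117 = 187.10 ≈ 187.

187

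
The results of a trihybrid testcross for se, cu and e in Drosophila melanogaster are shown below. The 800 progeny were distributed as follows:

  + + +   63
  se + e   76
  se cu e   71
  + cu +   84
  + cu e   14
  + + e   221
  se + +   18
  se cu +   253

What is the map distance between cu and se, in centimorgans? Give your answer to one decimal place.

The two most frequent reciprocal classes, + + e and se cu +, are the parental types, so the F1 was + + e / se cu +.
The two rarest classes, + cu e and se + +, are the double crossovers. Comparing them with the parentals, only the cu allele has switched, so cu is the middle locus and the order is se – cu – e.
Crossovers in the se–cu interval produce the single-crossover classes se + e and + cu + (76 + 84 = 160) plus the double crossovers (32).
RF(se–cu) = (160 + 32) / 800 = 192/800 = 0.2400 → 24.0 centimorgans.

24.0 centimorgans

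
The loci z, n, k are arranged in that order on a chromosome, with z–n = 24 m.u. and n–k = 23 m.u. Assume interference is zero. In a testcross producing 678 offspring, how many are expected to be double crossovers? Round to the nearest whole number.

37

Map distances give recombination frequencies of 0.240 and 0.230 for the two intervals.
With no interference, expected double-crossover frequency = 0.240 × 0.230 = 0.05520.
Expected number = 0.05520 × 678 = 37.43 ≈ 37.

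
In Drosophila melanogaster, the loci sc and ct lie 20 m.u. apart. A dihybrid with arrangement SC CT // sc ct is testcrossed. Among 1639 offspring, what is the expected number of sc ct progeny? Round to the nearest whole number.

A map distance of 20 m.u. corresponds to a recombination frequency of 0.200.
The F1 is SC CT / sc ct, so sc ct is a parental gamete class with expected frequency (1 − r)/2 = 0.800/2 = 0.4000.
Expected number = 0.4000 × 1639 = 655.60 ≈ 656.

656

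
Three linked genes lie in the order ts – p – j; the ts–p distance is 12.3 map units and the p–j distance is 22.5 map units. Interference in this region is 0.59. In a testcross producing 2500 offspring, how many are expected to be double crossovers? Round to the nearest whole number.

Map distances give recombination frequencies of 0.123 and 0.225 for the two intervals.
With interference 0.59 (so coincidence = 0.41), expected double-crossover frequency = 0.123 × 0.225 × 0.41 = 0.01135.
Expected number = 0.01135 × 2500 = 28.37 ≈ 28.

28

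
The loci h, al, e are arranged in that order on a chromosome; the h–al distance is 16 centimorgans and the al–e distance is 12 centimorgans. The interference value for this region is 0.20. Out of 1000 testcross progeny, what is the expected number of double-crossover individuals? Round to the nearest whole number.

Map distances give recombination frequencies of 0.160 and 0.120 for the two intervals.
With interference 0.20 (so coincidence = 0.80), expected double-crossover frequency = 0.160 × 0.120 × 0.80 = 0.01536.
Expected number = 0.01536 × 1000 = 15.36 ≈ 15.

15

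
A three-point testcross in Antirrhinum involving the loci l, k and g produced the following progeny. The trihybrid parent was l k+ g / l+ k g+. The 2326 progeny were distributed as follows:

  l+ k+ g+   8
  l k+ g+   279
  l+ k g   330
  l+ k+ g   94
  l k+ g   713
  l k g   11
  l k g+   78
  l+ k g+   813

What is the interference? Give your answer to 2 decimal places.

0.63

The two rarest classes, l k g and l+ k+ g+, are the double crossovers. Comparing them with the parentals, only the k allele has switched, so k is the middle locus and the order is l – k – g.
l–k: (172 + 19)/2326 = 0.0821; k–g: (609 + 19)/2326 = 0.2700.
Expected DCO frequency = 0.0821 × 0.2700 ≈ 0.02217; observed = 19/2326 ≈ 0.00817.
Coefficient of coincidence = 0.00817/0.02217 ≈ 0.37; interference = 1 − 0.37 = 0.63.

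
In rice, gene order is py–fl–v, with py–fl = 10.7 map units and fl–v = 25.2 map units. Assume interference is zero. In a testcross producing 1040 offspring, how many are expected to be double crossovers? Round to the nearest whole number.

Map distances give recombination frequencies of 0.107 and 0.252 for the two intervals.
With no interference, expected double-crossover frequency = 0.107 × 0.252 = 0.02696.
Expected number = 0.02696 × 1040 = 28.04 ≈ 28.

28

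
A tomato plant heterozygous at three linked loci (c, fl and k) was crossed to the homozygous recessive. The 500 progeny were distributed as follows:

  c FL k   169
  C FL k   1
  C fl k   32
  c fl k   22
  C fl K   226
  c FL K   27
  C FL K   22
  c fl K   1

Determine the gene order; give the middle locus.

c

The two most frequent reciprocal classes, C fl K and c FL k, are the parental types, so the F1 was C fl K / c FL k.
The two rarest classes, c fl K and C FL k, are the double crossovers. Comparing them with the parentals, only the c allele has switched, so c is the middle locus and the order is k – c – fl.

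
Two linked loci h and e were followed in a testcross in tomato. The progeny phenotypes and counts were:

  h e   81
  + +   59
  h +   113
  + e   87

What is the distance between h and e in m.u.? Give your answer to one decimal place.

41.2 m.u.

The two most frequent classes, + e (87) and h + (113), are the parental types, so the F1 was + e / h +.
The recombinant classes are + + and h e: 59 + 81 = 140.
Recombination frequency = 140/340 = 0.4118 ≈ 41.2%, i.e. 41.2 m.u.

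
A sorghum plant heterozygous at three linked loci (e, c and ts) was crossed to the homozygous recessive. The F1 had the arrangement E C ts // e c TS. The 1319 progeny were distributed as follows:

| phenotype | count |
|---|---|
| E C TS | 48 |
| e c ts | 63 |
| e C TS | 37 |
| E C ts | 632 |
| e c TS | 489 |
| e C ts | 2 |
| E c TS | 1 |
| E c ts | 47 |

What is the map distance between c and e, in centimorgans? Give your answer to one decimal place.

The two rarest classes, e C ts and E c TS, are the double crossovers. Comparing them with the parentals, only the e allele has switched, so e is the middle locus and the order is ts – e – c.
Crossovers in the e–c interval produce the single-crossover classes E c ts and e C TS (47 + 37 = 84) plus the double crossovers (3).
RF(e–c) = (84 + 3) / 1319 = 87/1319 = 0.0660 → 6.6 centimorgans.

6.6 centimorgans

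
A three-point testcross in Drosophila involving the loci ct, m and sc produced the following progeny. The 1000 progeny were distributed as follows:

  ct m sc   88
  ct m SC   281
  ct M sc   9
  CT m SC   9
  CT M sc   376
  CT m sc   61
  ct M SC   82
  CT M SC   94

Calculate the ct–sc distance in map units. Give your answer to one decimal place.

The two most frequent reciprocal classes, CT M sc and ct m SC, are the parental types, so the F1 was CT M sc / ct m SC.
The two rarest classes, ct M sc and CT m SC, are the double crossovers. Comparing them with the parentals, only the ct allele has switched, so ct is the middle locus and the order is sc – ct – m.
Crossovers in the sc–ct interval produce the single-crossover classes CT M SC and ct m sc (94 + 88 = 182) plus the double crossovers (18).
RF(sc–ct) = (182 + 18) / 1000 = 200/1000 = 0.2000 → 20.0 map units.

20.0 map units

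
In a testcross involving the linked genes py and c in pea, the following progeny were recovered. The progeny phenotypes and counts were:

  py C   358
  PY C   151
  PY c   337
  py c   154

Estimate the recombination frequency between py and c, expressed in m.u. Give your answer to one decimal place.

30.5 m.u.

The two most frequent classes, PY c (337) and py C (358), are the parental types, so the F1 was PY c / py C.
The recombinant classes are PY C and py c: 151 + 154 = 305.
Recombination frequency = 305/1000 = 0.3050 ≈ 30.5%, i.e. 30.5 m.u.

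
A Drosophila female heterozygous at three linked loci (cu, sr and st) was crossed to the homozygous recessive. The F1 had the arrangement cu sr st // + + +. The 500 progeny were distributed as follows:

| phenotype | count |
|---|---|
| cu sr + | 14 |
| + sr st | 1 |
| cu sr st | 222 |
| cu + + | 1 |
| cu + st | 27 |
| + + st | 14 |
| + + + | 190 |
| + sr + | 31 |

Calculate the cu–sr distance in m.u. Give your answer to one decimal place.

The two rarest classes, + sr st and cu + +, are the double crossovers. Comparing them with the parentals, only the cu allele has switched, so cu is the middle locus and the order is sr – cu – st.
Crossovers in the sr–cu interval produce the single-crossover classes cu + st and + sr + (27 + 31 = 58) plus the double crossovers (2).
RF(sr–cu) = (58 + 2) / 500 = 60/500 = 0.1200 → 12.0 m.u.

12.0 m.u.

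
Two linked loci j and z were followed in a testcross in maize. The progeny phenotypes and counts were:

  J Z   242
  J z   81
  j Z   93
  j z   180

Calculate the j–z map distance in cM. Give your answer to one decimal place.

The two most frequent classes, J Z (242) and j z (180), are the parental types, so the F1 was J Z / j z.
The recombinant classes are J z and j Z: 81 + 93 = 174.
Recombination frequency = 174/596 = 0.2919 ≈ 29.2%, i.e. 29.2 cM.

29.2 cM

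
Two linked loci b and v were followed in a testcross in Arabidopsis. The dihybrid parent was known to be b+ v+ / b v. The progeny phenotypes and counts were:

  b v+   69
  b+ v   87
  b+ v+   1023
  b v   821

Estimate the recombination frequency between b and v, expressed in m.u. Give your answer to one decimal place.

The recombinant classes are b+ v and b v+: 87 + 69 = 156.
Recombination frequency = 156/2000 = 0.0780 ≈ 7.8%, i.e. 7.8 m.u.

7.8 m.u.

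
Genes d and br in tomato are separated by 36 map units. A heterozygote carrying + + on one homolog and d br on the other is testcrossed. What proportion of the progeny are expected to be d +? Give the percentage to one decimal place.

A map distance of 36 map units corresponds to a recombination frequency of 0.360.
The F1 is + + / d br, so d + is a recombinant gamete class with expected frequency r/2 = 0.360/2 = 0.1800.
That is 0.1800 = 18.0% of the progeny.

18.0%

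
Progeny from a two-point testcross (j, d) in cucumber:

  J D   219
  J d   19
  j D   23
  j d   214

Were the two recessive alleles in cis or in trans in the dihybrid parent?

cis

The two most frequent classes are J D (219) and j d (214); these are the parental (non-recombinant) types.
So the F1 carried J D on one chromosome and j d on the other — the recessive alleles are on the same chromosome (cis / coupling).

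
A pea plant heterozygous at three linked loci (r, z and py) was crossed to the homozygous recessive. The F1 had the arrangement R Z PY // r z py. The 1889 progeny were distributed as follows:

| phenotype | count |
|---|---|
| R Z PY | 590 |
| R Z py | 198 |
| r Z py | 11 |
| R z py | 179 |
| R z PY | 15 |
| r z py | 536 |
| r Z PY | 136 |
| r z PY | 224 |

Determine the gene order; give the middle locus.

The two rarest classes, R z PY and r Z py, are the double crossovers. Comparing them with the parentals, only the z allele has switched, so z is the middle locus and the order is r – z – py.

z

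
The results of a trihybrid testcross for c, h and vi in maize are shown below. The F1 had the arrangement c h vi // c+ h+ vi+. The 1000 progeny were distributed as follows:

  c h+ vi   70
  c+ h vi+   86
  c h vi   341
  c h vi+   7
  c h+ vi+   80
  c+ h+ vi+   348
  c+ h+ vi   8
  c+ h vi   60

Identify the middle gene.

The two rarest classes, c h vi+ and c+ h+ vi, are the double crossovers. Comparing them with the parentals, only the vi allele has switched, so vi is the middle locus and the order is h – vi – c.

vi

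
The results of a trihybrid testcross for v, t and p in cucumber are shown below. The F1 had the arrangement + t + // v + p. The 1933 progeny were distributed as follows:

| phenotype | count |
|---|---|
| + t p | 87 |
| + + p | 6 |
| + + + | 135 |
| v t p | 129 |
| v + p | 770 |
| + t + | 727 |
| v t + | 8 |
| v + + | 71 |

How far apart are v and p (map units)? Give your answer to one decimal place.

8.9 map units

The two rarest classes, v t + and + + p, are the double crossovers. Comparing them with the parentals, only the v allele has switched, so v is the middle locus and the order is p – v – t.
Crossovers in the p–v interval produce the single-crossover classes + t p and v + + (87 + 71 = 158) plus the double crossovers (14).
RF(p–v) = (158 + 14) / 1933 = 172/1933 = 0.0890 → 8.9 map units.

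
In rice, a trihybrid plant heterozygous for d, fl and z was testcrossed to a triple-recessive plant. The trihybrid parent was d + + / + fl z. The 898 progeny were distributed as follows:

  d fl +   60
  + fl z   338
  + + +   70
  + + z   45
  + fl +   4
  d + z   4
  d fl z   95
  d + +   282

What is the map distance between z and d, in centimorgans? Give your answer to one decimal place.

19.3 centimorgans

The two rarest classes, d + z and + fl +, are the double crossovers. Comparing them with the parentals, only the z allele has switched, so z is the middle locus and the order is fl – z – d.
Crossovers in the z–d interval produce the single-crossover classes + + + and d fl z (70 + 95 = 165) plus the double crossovers (8).
RF(z–d) = (165 + 8) / 898 = 173/898 = 0.1927 → 19.3 centimorgans.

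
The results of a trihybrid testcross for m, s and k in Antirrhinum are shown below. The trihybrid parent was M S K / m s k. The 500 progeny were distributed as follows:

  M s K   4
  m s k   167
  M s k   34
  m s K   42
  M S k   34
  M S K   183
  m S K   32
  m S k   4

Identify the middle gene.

The two rarest classes, M s K and m S k, are the double crossovers. Comparing them with the parentals, only the s allele has switched, so s is the middle locus and the order is m – s – k.

s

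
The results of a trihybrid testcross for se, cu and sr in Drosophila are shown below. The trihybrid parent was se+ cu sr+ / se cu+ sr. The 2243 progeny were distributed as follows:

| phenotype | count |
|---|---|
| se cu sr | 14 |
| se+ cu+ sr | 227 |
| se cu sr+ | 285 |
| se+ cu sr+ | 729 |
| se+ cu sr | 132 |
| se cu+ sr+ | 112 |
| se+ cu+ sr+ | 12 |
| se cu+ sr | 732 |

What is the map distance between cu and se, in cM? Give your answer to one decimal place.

The two rarest classes, se+ cu+ sr+ and se cu sr, are the double crossovers. Comparing them with the parentals, only the cu allele has switched, so cu is the middle locus and the order is se – cu – sr.
Crossovers in the se–cu interval produce the single-crossover classes se cu sr+ and se+ cu+ sr (285 + 227 = 512) plus the double crossovers (26).
RF(se–cu) = (512 + 26) / 2243 = 538/2243 = 0.2399 → 24.0 cM.

24.0 cM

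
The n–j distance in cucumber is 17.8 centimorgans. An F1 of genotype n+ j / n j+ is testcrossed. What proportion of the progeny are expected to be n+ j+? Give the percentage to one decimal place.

8.9%

A map distance of 17.8 centimorgans corresponds to a recombination frequency of 0.178.
The F1 is n+ j / n j+, so n+ j+ is a recombinant gamete class with expected frequency r/2 = 0.178/2 = 0.0890.
That is 0.0890 = 8.9% of the progeny.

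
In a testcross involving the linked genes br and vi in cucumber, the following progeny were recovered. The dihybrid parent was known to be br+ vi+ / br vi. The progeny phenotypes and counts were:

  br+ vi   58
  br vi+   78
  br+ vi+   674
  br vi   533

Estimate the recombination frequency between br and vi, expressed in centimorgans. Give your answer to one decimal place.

10.1 centimorgans

The recombinant classes are br+ vi and br vi+: 58 + 78 = 136.
Recombination frequency = 136/1343 = 0.1013 ≈ 10.1%, i.e. 10.1 centimorgans.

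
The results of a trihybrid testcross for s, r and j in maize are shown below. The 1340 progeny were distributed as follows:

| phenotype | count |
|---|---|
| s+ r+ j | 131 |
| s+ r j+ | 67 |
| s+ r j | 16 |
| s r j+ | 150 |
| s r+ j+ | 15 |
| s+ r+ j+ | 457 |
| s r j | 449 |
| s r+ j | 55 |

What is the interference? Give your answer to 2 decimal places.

0.13

The two most frequent reciprocal classes, s+ r+ j+ and s r j, are the parental types, so the F1 was s+ r+ j+ / s r j.
The two rarest classes, s r+ j+ and s+ r j, are the double crossovers. Comparing them with the parentals, only the s allele has switched, so s is the middle locus and the order is j – s – r.
j–s: (281 + 31)/1340 = 0.2328; s–r: (122 + 31)/1340 = 0.1142.
Expected DCO frequency = 0.2328 × 0.1142 ≈ 0.02659; observed = 31/1340 ≈ 0.02313.
Coefficient of coincidence = 0.02313/0.02659 ≈ 0.87; interference = 1 − 0.87 = 0.13.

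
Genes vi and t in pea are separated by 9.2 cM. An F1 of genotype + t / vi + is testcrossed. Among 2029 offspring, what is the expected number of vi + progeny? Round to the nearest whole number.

A map distance of 9.2 cM corresponds to a recombination frequency of 0.092.
The F1 is + t / vi +, so vi + is a parental gamete class with expected frequency (1 − r)/2 = 0.908/2 = 0.4540.
Expected number = 0.4540 × 2029 = 921.17 ≈ 921.

921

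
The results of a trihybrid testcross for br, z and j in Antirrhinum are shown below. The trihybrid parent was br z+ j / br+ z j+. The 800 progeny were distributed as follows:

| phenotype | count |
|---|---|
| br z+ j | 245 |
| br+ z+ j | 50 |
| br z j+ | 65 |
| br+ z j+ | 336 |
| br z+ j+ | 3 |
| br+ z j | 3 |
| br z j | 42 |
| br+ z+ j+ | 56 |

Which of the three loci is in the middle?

j

The two rarest classes, br z+ j+ and br+ z j, are the double crossovers. Comparing them with the parentals, only the j allele has switched, so j is the middle locus and the order is z – j – br.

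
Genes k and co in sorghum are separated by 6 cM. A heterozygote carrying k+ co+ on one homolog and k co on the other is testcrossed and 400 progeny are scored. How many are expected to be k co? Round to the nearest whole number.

188

A map distance of 6 cM corresponds to a recombination frequency of 0.060.
The F1 is k+ co+ / k co, so k co is a parental gamete class with expected frequency (1 − r)/2 = 0.940/2 = 0.4700.
Expected number = 0.4700 × 400 = 188.00 ≈ 188.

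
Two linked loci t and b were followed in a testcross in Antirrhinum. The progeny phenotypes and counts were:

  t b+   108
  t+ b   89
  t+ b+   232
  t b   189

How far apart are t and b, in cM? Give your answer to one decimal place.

31.9 cM

The two most frequent classes, t+ b+ (232) and t b (189), are the parental types, so the F1 was t+ b+ / t b.
The recombinant classes are t+ b and t b+: 89 + 108 = 197.
Recombination frequency = 197/618 = 0.3188 ≈ 31.9%, i.e. 31.9 cM.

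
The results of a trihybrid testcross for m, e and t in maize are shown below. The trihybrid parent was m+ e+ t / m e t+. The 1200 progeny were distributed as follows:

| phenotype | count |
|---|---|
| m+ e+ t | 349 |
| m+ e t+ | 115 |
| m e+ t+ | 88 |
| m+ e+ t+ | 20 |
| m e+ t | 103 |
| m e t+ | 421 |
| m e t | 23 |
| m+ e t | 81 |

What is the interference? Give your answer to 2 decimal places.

The two rarest classes, m+ e+ t+ and m e t, are the double crossovers. Comparing them with the parentals, only the t allele has switched, so t is the middle locus and the order is e – t – m.
e–t: (169 + 43)/1200 = 0.1767; t–m: (218 + 43)/1200 = 0.2175.
Expected DCO frequency = 0.1767 × 0.2175 ≈ 0.03843; observed = 43/1200 ≈ 0.03583.
Coefficient of coincidence = 0.03583/0.03843 ≈ 0.93; interference = 1 − 0.93 = 0.07.

0.07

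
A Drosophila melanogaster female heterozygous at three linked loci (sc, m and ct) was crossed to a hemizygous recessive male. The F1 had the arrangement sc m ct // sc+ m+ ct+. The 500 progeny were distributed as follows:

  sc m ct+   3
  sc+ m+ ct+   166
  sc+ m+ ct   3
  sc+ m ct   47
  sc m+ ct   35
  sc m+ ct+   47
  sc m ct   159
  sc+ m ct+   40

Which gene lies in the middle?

ct

The two rarest classes, sc m ct+ and sc+ m+ ct, are the double crossovers. Comparing them with the parentals, only the ct allele has switched, so ct is the middle locus and the order is sc – ct – m.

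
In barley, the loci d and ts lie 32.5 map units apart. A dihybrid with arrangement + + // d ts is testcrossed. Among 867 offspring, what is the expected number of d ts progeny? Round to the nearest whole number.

A map distance of 32.5 map units corresponds to a recombination frequency of 0.325.
The F1 is + + / d ts, so d ts is a parental gamete class with expected frequency (1 − r)/2 = 0.675/2 = 0.3375.
Expected number = 0.3375 × 867 = 292.61 ≈ 293.

293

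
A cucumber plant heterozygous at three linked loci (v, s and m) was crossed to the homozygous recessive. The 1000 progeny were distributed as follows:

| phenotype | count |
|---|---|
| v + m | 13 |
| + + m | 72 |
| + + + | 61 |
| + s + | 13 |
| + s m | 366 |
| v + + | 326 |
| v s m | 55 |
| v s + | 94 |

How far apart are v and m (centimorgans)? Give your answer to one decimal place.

14.2 centimorgans

The two most frequent reciprocal classes, v + + and + s m, are the parental types, so the F1 was v + + / + s m.
The two rarest classes, v + m and + s +, are the double crossovers. Comparing them with the parentals, only the m allele has switched, so m is the middle locus and the order is s – m – v.
Crossovers in the m–v interval produce the single-crossover classes + + + and v s m (61 + 55 = 116) plus the double crossovers (26).
RF(m–v) = (116 + 26) / 1000 = 142/1000 = 0.1420 → 14.2 centimorgans.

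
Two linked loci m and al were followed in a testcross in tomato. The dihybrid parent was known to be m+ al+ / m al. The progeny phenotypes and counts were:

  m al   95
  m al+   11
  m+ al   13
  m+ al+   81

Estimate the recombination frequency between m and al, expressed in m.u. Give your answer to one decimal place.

The recombinant classes are m+ al and m al+: 13 + 11 = 24.
Recombination frequency = 24/200 = 0.1200 ≈ 12.0%, i.e. 12.0 m.u.

12.0 m.u.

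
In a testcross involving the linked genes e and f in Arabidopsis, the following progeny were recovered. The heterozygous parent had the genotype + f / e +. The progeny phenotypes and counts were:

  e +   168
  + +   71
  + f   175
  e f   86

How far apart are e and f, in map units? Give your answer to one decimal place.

The recombinant classes are + + and e f: 71 + 86 = 157.
Recombination frequency = 157/500 = 0.3140 ≈ 31.4%, i.e. 31.4 map units.

31.4 map units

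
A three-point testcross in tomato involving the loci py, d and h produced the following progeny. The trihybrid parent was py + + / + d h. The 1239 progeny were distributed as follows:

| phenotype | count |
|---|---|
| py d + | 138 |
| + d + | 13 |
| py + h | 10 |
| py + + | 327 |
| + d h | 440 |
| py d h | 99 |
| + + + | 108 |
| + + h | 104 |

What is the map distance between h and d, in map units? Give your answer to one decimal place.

The two rarest classes, py + h and + d +, are the double crossovers. Comparing them with the parentals, only the h allele has switched, so h is the middle locus and the order is py – h – d.
Crossovers in the h–d interval produce the single-crossover classes py d + and + + h (138 + 104 = 242) plus the double crossovers (23).
RF(h–d) = (242 + 23) / 1239 = 265/1239 = 0.2139 → 21.4 map units.

21.4 map units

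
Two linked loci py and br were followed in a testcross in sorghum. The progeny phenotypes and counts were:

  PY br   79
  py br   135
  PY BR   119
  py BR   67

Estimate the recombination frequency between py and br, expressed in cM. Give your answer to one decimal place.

36.5 cM

The two most frequent classes, PY BR (119) and py br (135), are the parental types, so the F1 was PY BR / py br.
The recombinant classes are PY br and py BR: 79 + 67 = 146.
Recombination frequency = 146/400 = 0.3650 ≈ 36.5%, i.e. 36.5 cM.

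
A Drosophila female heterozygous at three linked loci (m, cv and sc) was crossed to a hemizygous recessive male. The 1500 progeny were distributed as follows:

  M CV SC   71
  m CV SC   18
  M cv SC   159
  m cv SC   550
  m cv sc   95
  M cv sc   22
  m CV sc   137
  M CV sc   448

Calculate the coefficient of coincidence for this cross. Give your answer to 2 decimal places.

0.87

The two most frequent reciprocal classes, M CV sc and m cv SC, are the parental types, so the F1 was M CV sc / m cv SC.
The two rarest classes, M cv sc and m CV SC, are the double crossovers. Comparing them with the parentals, only the cv allele has switched, so cv is the middle locus and the order is m – cv – sc.
m–cv: (296 + 40)/1500 = 0.2240; cv–sc: (166 + 40)/1500 = 0.1373.
Expected DCO frequency = 0.2240 × 0.1373 ≈ 0.03076; observed = 40/1500 ≈ 0.02667.
Coefficient of coincidence = 0.02667/0.03076 ≈ 0.87.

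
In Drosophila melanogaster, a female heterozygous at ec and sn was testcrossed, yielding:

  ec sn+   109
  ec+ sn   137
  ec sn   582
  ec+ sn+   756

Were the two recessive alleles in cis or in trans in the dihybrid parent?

The two most frequent classes are ec+ sn+ (756) and ec sn (582); these are the parental (non-recombinant) types.
So the F1 carried ec+ sn+ on one chromosome and ec sn on the other — the recessive alleles are on the same chromosome (cis / coupling).

cis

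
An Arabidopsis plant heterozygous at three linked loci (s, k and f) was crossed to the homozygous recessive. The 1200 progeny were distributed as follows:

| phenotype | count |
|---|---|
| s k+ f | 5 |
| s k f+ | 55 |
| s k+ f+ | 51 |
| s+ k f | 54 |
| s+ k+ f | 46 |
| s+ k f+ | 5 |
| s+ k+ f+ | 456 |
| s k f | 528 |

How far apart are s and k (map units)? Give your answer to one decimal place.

9.6 map units

The two most frequent reciprocal classes, s+ k+ f+ and s k f, are the parental types, so the F1 was s+ k+ f+ / s k f.
The two rarest classes, s+ k f+ and s k+ f, are the double crossovers. Comparing them with the parentals, only the k allele has switched, so k is the middle locus and the order is f – k – s.
Crossovers in the k–s interval produce the single-crossover classes s k+ f+ and s+ k f (51 + 54 = 105) plus the double crossovers (10).
RF(k–s) = (105 + 10) / 1200 = 115/1200 = 0.0958 → 9.6 map units.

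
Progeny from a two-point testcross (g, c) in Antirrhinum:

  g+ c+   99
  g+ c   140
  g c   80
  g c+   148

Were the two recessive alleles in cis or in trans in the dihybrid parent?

trans

The two most frequent classes are g+ c (140) and g c+ (148); these are the parental (non-recombinant) types.
So the F1 carried g+ c on one chromosome and g c+ on the other — the recessive alleles are on opposite chromosomes (trans / repulsion).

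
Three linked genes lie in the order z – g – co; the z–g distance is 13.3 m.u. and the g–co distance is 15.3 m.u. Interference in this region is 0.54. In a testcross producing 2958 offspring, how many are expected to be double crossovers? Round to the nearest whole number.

28

Map distances give recombination frequencies of 0.133 and 0.153 for the two intervals.
With interference 0.54 (so coincidence = 0.46), expected double-crossover frequency = 0.133 × 0.153 × 0.46 = 0.00936.
Expected number = 0.00936 × 2958 = 27.69 ≈ 28.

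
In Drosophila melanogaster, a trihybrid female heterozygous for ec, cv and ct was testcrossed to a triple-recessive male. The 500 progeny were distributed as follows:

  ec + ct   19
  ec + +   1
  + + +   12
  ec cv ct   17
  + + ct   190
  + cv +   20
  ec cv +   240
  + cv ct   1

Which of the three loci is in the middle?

cv

The two most frequent reciprocal classes, ec cv + and + + ct, are the parental types, so the F1 was ec cv + / + + ct.
The two rarest classes, ec + + and + cv ct, are the double crossovers. Comparing them with the parentals, only the cv allele has switched, so cv is the middle locus and the order is ct – cv – ec.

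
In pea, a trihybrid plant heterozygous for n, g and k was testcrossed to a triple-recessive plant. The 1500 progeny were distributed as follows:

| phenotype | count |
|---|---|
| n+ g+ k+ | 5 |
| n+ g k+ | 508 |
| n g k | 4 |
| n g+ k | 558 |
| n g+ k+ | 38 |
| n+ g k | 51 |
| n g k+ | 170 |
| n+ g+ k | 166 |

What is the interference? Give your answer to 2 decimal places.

The two most frequent reciprocal classes, n+ g k+ and n g+ k, are the parental types, so the F1 was n+ g k+ / n g+ k.
The two rarest classes, n+ g+ k+ and n g k, are the double crossovers. Comparing them with the parentals, only the g allele has switched, so g is the middle locus and the order is k – g – n.
k–g: (89 + 9)/1500 = 0.0653; g–n: (336 + 9)/1500 = 0.2300.
Expected DCO frequency = 0.0653 × 0.2300 ≈ 0.01502; observed = 9/1500 ≈ 0.00600.
Coefficient of coincidence = 0.00600/0.01502 ≈ 0.40; interference = 1 − 0.40 = 0.60.

0.60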